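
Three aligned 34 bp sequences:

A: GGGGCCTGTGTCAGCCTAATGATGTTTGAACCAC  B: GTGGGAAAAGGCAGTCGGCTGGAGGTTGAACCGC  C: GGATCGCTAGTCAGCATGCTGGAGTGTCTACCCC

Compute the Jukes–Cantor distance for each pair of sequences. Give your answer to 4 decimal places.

d(A,B) = 0.6655, d(A,C) = 0.6655, d(B,C) = 0.7405

A–B: 15/34 sites differ → p ≈ 0.441176, d = −0.75 ln(1 − 0.588235) = 0.665477 ≈ 0.6655.
A–C: 15/34 sites differ → p ≈ 0.441176, d = −0.75 ln(1 − 0.588235) = 0.665477 ≈ 0.6655.
B–C: 16/34 sites differ → p ≈ 0.470588, d = −0.75 ln(1 − 0.627451) = 0.740540 ≈ 0.7405.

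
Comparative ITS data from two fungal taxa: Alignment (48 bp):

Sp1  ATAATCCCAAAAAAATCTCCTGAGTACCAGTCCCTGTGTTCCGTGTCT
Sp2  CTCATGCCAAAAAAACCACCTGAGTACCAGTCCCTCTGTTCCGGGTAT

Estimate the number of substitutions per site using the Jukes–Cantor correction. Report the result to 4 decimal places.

0.1885

The sequences differ at 8 of 48 sites (1, 3, 6, 16, 18, 36, 44, 47), so p = 8/48 ≈ 0.166667.
d = −(3/4) ln(1 − 4p/3) = −0.75 ln(1 − 0.222223) = −0.75 ln(0.777777)
  = −0.75 × (-0.251315) = 0.188486 substitutions/site.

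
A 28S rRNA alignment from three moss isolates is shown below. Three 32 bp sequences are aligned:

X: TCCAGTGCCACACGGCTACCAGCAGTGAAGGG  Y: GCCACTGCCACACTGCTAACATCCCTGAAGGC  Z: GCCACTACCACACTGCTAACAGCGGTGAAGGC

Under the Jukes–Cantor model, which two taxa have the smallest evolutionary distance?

X–Y: 8/32 differ, p = 0.250, d = 0.304.
X–Z: 7/32 differ, p = 0.219, d = 0.259.
Y–Z: 4/32 differ, p = 0.125, d = 0.137.
The smallest distance is between Y and Z.

Y and Z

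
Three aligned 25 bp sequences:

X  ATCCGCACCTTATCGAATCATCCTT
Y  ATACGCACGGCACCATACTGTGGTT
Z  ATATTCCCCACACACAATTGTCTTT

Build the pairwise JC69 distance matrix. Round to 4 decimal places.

X–Y: 12/25 sites differ → p = 0.48, d = −0.75 ln(1 − 0.64) = 0.766238 ≈ 0.7662.
X–Z: 12/25 sites differ → p = 0.48, d = −0.75 ln(1 − 0.64) = 0.766238 ≈ 0.7662.
Y–Z: 11/25 sites differ → p = 0.44, d = −0.75 ln(1 − 0.586667) = 0.662626 ≈ 0.6626.

d(X,Y) = 0.7662, d(X,Z) = 0.7662, d(Y,Z) = 0.6626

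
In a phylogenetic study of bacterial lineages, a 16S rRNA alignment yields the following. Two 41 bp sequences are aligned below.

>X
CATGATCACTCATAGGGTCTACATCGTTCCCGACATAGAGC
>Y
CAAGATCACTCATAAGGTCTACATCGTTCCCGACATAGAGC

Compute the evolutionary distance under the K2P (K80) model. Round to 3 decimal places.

0.050

Of 41 sites, 1 differences are transitions and 1 are transversions, so P = 1/41 ≈ 0.02439 and Q = 1/41 ≈ 0.02439.
Under the Kimura two-parameter model, d = −½ ln(1 − 2P − Q) − ¼ ln(1 − 2Q).
1 − 2P − Q = 0.92683, giving −½ ln(0.92683) = 0.037993.
1 − 2Q = 0.95122, giving −¼ ln(0.95122) = 0.012502.
d = 0.037993 + 0.012502 = 0.050495.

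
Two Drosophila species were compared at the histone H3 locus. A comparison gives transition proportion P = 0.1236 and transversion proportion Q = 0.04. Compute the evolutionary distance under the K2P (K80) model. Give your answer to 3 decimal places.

0.190

Under the Kimura two-parameter model, d = −½ ln(1 − 2P − Q) − ¼ ln(1 − 2Q).
1 − 2P − Q = 0.7128, giving −½ ln(0.7128) = 0.169277.
1 − 2Q = 0.92, giving −¼ ln(0.92) = 0.020845.
d = 0.169277 + 0.020845 = 0.190122.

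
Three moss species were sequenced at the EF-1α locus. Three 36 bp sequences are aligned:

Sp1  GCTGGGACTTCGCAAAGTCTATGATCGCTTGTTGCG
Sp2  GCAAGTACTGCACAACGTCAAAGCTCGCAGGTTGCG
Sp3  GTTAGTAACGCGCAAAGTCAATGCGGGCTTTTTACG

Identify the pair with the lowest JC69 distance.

Sp1–Sp2: 11/36 differ, p = 0.306, d = 0.392.
Sp1–Sp3: 12/36 differ, p = 0.333, d = 0.441.
Sp2–Sp3: 13/36 differ, p = 0.361, d = 0.493.
The smallest distance is between Sp1 and Sp2.

Sp1 and Sp2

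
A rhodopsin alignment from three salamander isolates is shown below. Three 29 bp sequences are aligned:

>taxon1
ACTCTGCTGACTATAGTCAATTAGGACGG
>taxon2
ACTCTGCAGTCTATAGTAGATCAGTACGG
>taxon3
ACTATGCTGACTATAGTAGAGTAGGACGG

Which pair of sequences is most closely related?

taxon1–taxon2: 6/29 differ, p = 0.207, d = 0.242.
taxon1–taxon3: 4/29 differ, p = 0.138, d = 0.152.
taxon2–taxon3: 6/29 differ, p = 0.207, d = 0.242.
The smallest distance is between taxon1 and taxon3.

taxon1 and taxon3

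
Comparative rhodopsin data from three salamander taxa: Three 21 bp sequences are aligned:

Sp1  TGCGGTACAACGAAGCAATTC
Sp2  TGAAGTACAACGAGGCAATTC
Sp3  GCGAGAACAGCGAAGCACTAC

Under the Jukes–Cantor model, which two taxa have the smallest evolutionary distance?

Sp1 and Sp2

Sp1–Sp2: 3/21 differ, p = 0.143, d = 0.158.
Sp1–Sp3: 8/21 differ, p = 0.381, d = 0.532.
Sp2–Sp3: 8/21 differ, p = 0.381, d = 0.532.
The smallest distance is between Sp1 and Sp2.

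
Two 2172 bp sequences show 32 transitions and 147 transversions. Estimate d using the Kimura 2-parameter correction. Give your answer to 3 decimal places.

0.087

P = 32/2172 ≈ 0.014733 and Q = 147/2172 ≈ 0.06768.
Under the Kimura two-parameter model, d = −½ ln(1 − 2P − Q) − ¼ ln(1 − 2Q).
1 − 2P − Q = 0.902854, giving −½ ln(0.902854) = 0.051097.
1 − 2Q = 0.86464, giving −¼ ln(0.86464) = 0.036361.
d = 0.051097 + 0.036361 = 0.087458.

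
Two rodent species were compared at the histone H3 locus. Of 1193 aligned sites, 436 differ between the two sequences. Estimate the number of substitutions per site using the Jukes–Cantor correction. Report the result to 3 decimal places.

0.501

p = 436/1193 ≈ 0.365465.
d = −(3/4) ln(1 − 4p/3) = −0.75 ln(1 − 0.487287) = −0.75 ln(0.512713)
  = −0.75 × (-0.668039) = 0.501029 substitutions/site.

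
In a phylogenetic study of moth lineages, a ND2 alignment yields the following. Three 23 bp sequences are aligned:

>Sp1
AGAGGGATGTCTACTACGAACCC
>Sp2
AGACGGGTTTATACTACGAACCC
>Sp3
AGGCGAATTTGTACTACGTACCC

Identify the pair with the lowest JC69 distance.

Sp1 and Sp2

Sp1–Sp2: 4/23 differ, p = 0.174, d = 0.198.
Sp1–Sp3: 6/23 differ, p = 0.261, d = 0.321.
Sp2–Sp3: 5/23 differ, p = 0.217, d = 0.257.
The smallest distance is between Sp1 and Sp2.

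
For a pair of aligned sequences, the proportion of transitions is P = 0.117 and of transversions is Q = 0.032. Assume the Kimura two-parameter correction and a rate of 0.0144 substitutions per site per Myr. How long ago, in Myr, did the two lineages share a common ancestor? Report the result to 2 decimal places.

Under the Kimura two-parameter model, d = −½ ln(1 − 2P − Q) − ¼ ln(1 − 2Q).
1 − 2P − Q = 0.734, giving −½ ln(0.734) = 0.154623.
1 − 2Q = 0.936, giving −¼ ln(0.936) = 0.016535.
d = 0.154623 + 0.016535 = 0.171158.
Under a molecular clock d = 2μt, so t = d/(2μ) = 0.171158 / (2 × 0.0144) = 5.94 Myr.

5.94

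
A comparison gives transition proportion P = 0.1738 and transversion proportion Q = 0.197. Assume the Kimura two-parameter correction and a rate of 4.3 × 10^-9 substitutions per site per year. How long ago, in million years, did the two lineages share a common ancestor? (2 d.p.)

60.29

Under the Kimura two-parameter model, d = −½ ln(1 − 2P − Q) − ¼ ln(1 − 2Q).
1 − 2P − Q = 0.4554, giving −½ ln(0.4554) = 0.393290.
1 − 2Q = 0.606, giving −¼ ln(0.606) = 0.125219.
d = 0.393290 + 0.125219 = 0.518509.
Under a molecular clock d = 2μt, so t = d/(2μ) = 0.518509 / (2 × 4.3 × 10^-9) = 60.29 million years.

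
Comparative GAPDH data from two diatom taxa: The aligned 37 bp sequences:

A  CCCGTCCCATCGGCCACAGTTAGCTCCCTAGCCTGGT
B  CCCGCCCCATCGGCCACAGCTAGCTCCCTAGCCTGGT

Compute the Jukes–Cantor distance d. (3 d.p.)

The sequences differ at 2 of 37 sites (5, 20), so p = 2/37 ≈ 0.054054.
d = −(3/4) ln(1 − 4p/3) = −0.75 ln(1 − 0.072072) = −0.75 ln(0.927928)
  = −0.75 × (-0.074801) = 0.056101 substitutions/site.

0.056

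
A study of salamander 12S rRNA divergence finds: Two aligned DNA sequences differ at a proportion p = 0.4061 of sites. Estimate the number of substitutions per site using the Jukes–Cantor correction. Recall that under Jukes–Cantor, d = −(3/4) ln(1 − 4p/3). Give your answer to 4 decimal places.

0.5848

d = −(3/4) ln(1 − 4p/3) = −0.75 ln(1 − 0.541467) = −0.75 ln(0.458533)
  = −0.75 × (-0.779723) = 0.584792 substitutions/site.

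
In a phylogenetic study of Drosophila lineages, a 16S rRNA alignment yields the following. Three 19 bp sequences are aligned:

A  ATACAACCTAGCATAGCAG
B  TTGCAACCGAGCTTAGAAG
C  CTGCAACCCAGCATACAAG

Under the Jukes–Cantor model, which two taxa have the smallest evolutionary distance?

B and C

A–B: 5/19 differ, p = 0.263, d = 0.324.
A–C: 5/19 differ, p = 0.263, d = 0.324.
B–C: 4/19 differ, p = 0.211, d = 0.247.
The smallest distance is between B and C.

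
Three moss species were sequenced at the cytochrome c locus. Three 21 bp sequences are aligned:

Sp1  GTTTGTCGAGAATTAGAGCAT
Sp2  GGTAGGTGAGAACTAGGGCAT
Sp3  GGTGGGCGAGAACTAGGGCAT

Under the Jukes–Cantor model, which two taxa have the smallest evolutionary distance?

Sp1–Sp2: 6/21 differ, p = 0.286, d = 0.360.
Sp1–Sp3: 5/21 differ, p = 0.238, d = 0.286.
Sp2–Sp3: 2/21 differ, p = 0.095, d = 0.102.
The smallest distance is between Sp2 and Sp3.

Sp2 and Sp3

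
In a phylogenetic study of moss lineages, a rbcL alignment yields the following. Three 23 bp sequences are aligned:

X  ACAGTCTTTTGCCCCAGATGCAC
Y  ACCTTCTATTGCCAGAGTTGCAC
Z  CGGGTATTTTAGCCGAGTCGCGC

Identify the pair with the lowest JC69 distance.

X and Y

X–Y: 6/23 differ, p = 0.261, d = 0.321.
X–Z: 10/23 differ, p = 0.435, d = 0.650.
Y–Z: 11/23 differ, p = 0.478, d = 0.761.
The smallest distance is between X and Y.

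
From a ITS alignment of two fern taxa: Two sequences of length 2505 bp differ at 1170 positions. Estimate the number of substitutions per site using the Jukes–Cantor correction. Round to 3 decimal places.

0.731

p = 1170/2505 ≈ 0.467066.
d = −(3/4) ln(1 − 4p/3) = −0.75 ln(1 − 0.622755) = −0.75 ln(0.377245)
  = −0.75 × (-0.974860) = 0.731145 substitutions/site.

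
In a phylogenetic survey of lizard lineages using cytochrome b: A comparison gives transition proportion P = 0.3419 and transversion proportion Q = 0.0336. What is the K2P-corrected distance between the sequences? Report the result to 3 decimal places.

Under the Kimura two-parameter model, d = −½ ln(1 − 2P − Q) − ¼ ln(1 − 2Q).
1 − 2P − Q = 0.2826, giving −½ ln(0.2826) = 0.631861.
1 − 2Q = 0.9328, giving −¼ ln(0.9328) = 0.017391.
d = 0.631861 + 0.017391 = 0.649252.

0.649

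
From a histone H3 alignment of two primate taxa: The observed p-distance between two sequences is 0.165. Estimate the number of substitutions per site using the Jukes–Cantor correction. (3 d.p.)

0.186

d = −(3/4) ln(1 − 4p/3) = −0.75 ln(1 − 0.22) = −0.75 ln(0.78)
  = −0.75 × (-0.248461) = 0.186346 substitutions/site.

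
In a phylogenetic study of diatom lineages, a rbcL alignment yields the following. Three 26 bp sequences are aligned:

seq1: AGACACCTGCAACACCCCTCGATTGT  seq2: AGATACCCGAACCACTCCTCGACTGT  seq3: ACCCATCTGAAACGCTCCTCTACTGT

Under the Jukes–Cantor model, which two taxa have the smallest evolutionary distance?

seq1 and seq2

seq1–seq2: 6/26 differ, p = 0.231, d = 0.276.
seq1–seq3: 8/26 differ, p = 0.308, d = 0.396.
seq2–seq3: 8/26 differ, p = 0.308, d = 0.396.
The smallest distance is between seq1 and seq2.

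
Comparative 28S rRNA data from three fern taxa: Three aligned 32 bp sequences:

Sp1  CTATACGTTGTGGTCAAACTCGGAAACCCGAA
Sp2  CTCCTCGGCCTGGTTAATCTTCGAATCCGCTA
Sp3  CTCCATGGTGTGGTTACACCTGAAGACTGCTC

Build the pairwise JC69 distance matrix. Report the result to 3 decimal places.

d(Sp1,Sp2) = 0.657, d(Sp1,Sp3) = 0.736, d(Sp2,Sp3) = 0.585

Sp1–Sp2: 14/32 sites differ → p = 0.4375, d = −0.75 ln(1 − 0.583333) = 0.656601 ≈ 0.657.
Sp1–Sp3: 15/32 sites differ → p = 0.46875, d = −0.75 ln(1 − 0.625) = 0.735622 ≈ 0.736.
Sp2–Sp3: 13/32 sites differ → p = 0.40625, d = −0.75 ln(1 − 0.541667) = 0.585119 ≈ 0.585.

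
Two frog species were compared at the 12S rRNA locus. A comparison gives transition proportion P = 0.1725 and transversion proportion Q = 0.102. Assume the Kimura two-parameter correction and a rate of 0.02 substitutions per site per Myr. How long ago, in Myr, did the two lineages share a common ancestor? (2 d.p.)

8.83

Under the Kimura two-parameter model, d = −½ ln(1 − 2P − Q) − ¼ ln(1 − 2Q).
1 − 2P − Q = 0.553, giving −½ ln(0.553) = 0.296199.
1 − 2Q = 0.796, giving −¼ ln(0.796) = 0.057039.
d = 0.296199 + 0.057039 = 0.353238.
Under a molecular clock d = 2μt, so t = d/(2μ) = 0.353238 / (2 × 0.02) = 8.83 Myr.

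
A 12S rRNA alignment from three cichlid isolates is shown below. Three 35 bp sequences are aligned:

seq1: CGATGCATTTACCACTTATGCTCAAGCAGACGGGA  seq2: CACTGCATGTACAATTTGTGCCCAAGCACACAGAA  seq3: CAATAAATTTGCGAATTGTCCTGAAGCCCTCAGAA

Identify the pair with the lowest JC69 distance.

seq1–seq2: 10/35 differ, p = 0.286, d = 0.360.
seq1–seq3: 14/35 differ, p = 0.400, d = 0.572.
seq2–seq3: 12/35 differ, p = 0.343, d = 0.458.
The smallest distance is between seq1 and seq2.

seq1 and seq2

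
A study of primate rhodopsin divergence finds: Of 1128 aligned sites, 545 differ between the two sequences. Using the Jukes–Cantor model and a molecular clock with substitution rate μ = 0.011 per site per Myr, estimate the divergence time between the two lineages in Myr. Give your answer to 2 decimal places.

35.23

p = 545/1128 ≈ 0.483156.
d = −(3/4) ln(1 − 4p/3) = −0.75 ln(1 − 0.644208) = −0.75 ln(0.355792)
  = −0.75 × (-1.033409) = 0.775057 substitutions/site.
Under a molecular clock d = 2μt, so t = d/(2μ) = 0.775057 / (2 × 0.011) = 35.23 Myr.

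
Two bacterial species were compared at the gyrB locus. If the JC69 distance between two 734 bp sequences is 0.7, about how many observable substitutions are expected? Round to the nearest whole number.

334

Invert JC69: p = (3/4)(1 − e^(−4d/3)) = 0.75 × (1 − e^(-0.933333)) = 0.75 × (1 − 0.393241) = 0.455069.
Expected differing sites = pL ≈ 0.455069 × 734 = 334.020646 ≈ 334.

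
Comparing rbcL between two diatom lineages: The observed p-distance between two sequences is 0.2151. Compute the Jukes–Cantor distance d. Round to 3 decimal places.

0.253

d = −(3/4) ln(1 − 4p/3) = −0.75 ln(1 − 0.2868) = −0.75 ln(0.7132)
  = −0.75 × (-0.337993) = 0.253495 substitutions/site.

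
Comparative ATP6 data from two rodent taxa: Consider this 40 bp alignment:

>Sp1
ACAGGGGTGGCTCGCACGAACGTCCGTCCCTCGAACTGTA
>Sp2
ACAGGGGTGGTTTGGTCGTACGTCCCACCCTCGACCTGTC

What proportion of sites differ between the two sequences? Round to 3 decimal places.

The sequences differ at 9 of 40 positions (sites 11, 13, 15, 16, 19, 26, 27, 35, 40).
p = 9/40 = 0.225.

0.225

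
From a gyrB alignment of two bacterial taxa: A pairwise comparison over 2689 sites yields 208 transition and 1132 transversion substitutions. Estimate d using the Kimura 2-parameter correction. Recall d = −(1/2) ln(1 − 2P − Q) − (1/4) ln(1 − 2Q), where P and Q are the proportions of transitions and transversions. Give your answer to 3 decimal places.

P = 208/2689 ≈ 0.077352 and Q = 1132/2689 ≈ 0.420974.
Under the Kimura two-parameter model, d = −½ ln(1 − 2P − Q) − ¼ ln(1 − 2Q).
1 − 2P − Q = 0.424322, giving −½ ln(0.424322) = 0.428631.
1 − 2Q = 0.158052, giving −¼ ln(0.158052) = 0.461208.
d = 0.428631 + 0.461208 = 0.889839.

0.890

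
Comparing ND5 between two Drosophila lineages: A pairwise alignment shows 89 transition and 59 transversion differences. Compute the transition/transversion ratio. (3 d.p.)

1.508

R = 89/59 = 1.508474… ≈ 1.508 (to 3 d.p.).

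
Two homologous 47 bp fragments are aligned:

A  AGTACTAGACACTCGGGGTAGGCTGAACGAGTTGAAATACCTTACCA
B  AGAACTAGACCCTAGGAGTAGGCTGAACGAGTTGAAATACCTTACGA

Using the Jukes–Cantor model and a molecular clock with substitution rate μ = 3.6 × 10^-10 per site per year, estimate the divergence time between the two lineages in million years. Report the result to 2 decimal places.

159.34

The sequences differ at 5 of 47 sites (3, 11, 14, 17, 46), so p = 5/47 ≈ 0.106383.
d = −(3/4) ln(1 − 4p/3) = −0.75 ln(1 − 0.141844) = −0.75 ln(0.858156)
  = −0.75 × (-0.152969) = 0.114727 substitutions/site.
Under a molecular clock d = 2μt, so t = d/(2μ) = 0.114727 / (2 × 3.6 × 10^-10) = 159.34 million years.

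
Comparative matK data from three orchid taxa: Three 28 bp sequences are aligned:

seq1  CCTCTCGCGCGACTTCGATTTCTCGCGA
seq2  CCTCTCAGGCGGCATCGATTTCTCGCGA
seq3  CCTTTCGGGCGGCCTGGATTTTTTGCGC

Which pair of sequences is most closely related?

seq1 and seq2

seq1–seq2: 4/28 differ, p = 0.143, d = 0.158.
seq1–seq3: 8/28 differ, p = 0.286, d = 0.360.
seq2–seq3: 7/28 differ, p = 0.250, d = 0.304.
The smallest distance is between seq1 and seq2.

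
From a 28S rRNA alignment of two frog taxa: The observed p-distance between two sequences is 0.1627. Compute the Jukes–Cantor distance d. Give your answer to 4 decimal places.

d = −(3/4) ln(1 − 4p/3) = −0.75 ln(1 − 0.216933) = −0.75 ln(0.783067)
  = −0.75 × (-0.244537) = 0.183403 substitutions/site.

0.1834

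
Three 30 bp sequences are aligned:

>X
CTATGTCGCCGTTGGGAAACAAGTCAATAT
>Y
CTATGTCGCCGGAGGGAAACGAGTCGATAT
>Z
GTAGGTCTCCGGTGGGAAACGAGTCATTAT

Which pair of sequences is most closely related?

X–Y: 4/30 differ, p = 0.133, d = 0.147.
X–Z: 6/30 differ, p = 0.200, d = 0.233.
Y–Z: 6/30 differ, p = 0.200, d = 0.233.
The smallest distance is between X and Y.

X and Y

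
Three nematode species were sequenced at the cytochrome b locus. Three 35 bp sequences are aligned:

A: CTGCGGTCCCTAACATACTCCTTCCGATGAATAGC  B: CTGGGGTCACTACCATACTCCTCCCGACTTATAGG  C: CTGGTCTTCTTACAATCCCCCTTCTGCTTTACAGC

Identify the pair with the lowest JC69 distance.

A and B

A–B: 8/35 differ, p = 0.229, d = 0.273.
A–C: 14/35 differ, p = 0.400, d = 0.572.
B–C: 14/35 differ, p = 0.400, d = 0.572.
The smallest distance is between A and B.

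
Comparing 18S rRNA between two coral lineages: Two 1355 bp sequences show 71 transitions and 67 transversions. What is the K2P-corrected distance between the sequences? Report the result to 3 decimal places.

0.110

P = 71/1355 ≈ 0.052399 and Q = 67/1355 ≈ 0.049446.
Under the Kimura two-parameter model, d = −½ ln(1 − 2P − Q) − ¼ ln(1 − 2Q).
1 − 2P − Q = 0.845756, giving −½ ln(0.845756) = 0.083762.
1 − 2Q = 0.901108, giving −¼ ln(0.901108) = 0.026033.
d = 0.083762 + 0.026033 = 0.109795.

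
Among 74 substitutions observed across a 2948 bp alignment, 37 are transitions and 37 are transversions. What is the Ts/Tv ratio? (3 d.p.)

1.000

R = 37/37 = 1.000.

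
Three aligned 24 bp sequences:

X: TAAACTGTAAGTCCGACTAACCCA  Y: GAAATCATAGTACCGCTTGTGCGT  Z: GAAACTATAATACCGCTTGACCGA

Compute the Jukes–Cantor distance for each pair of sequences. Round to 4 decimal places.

X–Y: 14/24 sites differ → p ≈ 0.583333, d = −0.75 ln(1 − 0.777777) = 1.128055 ≈ 1.1281.
X–Z: 8/24 sites differ → p ≈ 0.333333, d = −0.75 ln(1 − 0.444444) = 0.440839 ≈ 0.4408.
Y–Z: 6/24 sites differ → p = 0.25, d = −0.75 ln(1 − 0.333333) = 0.304098 ≈ 0.3041.

d(X,Y) = 1.1281, d(X,Z) = 0.4408, d(Y,Z) = 0.3041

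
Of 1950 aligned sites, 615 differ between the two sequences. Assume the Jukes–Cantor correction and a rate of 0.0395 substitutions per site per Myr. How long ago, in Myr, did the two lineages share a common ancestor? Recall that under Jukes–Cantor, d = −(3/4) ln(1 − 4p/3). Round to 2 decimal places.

p = 615/1950 ≈ 0.315385.
d = −(3/4) ln(1 − 4p/3) = −0.75 ln(1 − 0.420513) = −0.75 ln(0.579487)
  = −0.75 × (-0.545612) = 0.409209 substitutions/site.
Under a molecular clock d = 2μt, so t = d/(2μ) = 0.409209 / (2 × 0.0395) = 5.18 Myr.

5.18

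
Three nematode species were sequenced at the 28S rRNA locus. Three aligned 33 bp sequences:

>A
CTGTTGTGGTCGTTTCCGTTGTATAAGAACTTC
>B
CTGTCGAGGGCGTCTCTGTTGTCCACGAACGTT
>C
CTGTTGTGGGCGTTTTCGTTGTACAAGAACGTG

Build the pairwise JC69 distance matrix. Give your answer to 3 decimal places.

d(A,B) = 0.388, d(A,C) = 0.169, d(B,C) = 0.293

A–B: 10/33 sites differ → p ≈ 0.30303, d = −0.75 ln(1 − 0.40404) = 0.388186 ≈ 0.388.
A–C: 5/33 sites differ → p ≈ 0.151515, d = −0.75 ln(1 − 0.20202) = 0.169254 ≈ 0.169.
B–C: 8/33 sites differ → p ≈ 0.242424, d = −0.75 ln(1 − 0.323232) = 0.292820 ≈ 0.293.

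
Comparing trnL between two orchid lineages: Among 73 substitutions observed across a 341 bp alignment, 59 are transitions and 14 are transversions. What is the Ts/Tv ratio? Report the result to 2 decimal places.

4.21

R = 59/14 = 4.214285… ≈ 4.21 (to 2 d.p.).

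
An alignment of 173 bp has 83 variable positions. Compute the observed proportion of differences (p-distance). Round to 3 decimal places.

p = 83/173 = 0.479768… ≈ 0.480 (to 3 d.p.).

0.480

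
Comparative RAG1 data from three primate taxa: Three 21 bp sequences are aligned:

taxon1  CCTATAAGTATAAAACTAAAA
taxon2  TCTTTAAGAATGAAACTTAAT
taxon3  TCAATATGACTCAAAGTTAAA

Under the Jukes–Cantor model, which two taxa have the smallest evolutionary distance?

taxon1 and taxon2

taxon1–taxon2: 6/21 differ, p = 0.286, d = 0.360.
taxon1–taxon3: 8/21 differ, p = 0.381, d = 0.532.
taxon2–taxon3: 7/21 differ, p = 0.333, d = 0.441.
The smallest distance is between taxon1 and taxon2.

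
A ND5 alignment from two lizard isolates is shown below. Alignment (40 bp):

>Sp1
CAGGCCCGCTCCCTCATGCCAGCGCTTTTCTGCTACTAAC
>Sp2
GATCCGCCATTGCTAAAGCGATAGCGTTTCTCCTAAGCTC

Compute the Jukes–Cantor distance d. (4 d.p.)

0.7525

The sequences differ at 19 of 40 sites, so p = 19/40 = 0.475.
d = −(3/4) ln(1 − 4p/3) = −0.75 ln(1 − 0.633333) = −0.75 ln(0.366667)
  = −0.75 × (-1.003301) = 0.752476 substitutions/site.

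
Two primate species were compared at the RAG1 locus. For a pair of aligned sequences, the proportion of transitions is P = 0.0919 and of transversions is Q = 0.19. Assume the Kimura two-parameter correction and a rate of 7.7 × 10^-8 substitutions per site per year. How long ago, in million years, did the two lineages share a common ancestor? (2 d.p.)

Under the Kimura two-parameter model, d = −½ ln(1 − 2P − Q) − ¼ ln(1 − 2Q).
1 − 2P − Q = 0.6262, giving −½ ln(0.6262) = 0.234043.
1 − 2Q = 0.62, giving −¼ ln(0.62) = 0.119509.
d = 0.234043 + 0.119509 = 0.353552.
Under a molecular clock d = 2μt, so t = d/(2μ) = 0.353552 / (2 × 7.7 × 10^-8) = 2.30 million years.

2.30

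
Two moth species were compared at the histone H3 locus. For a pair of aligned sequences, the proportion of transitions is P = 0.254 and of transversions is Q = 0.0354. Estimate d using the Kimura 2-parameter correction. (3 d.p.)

0.410

Under the Kimura two-parameter model, d = −½ ln(1 − 2P − Q) − ¼ ln(1 − 2Q).
1 − 2P − Q = 0.4566, giving −½ ln(0.4566) = 0.391974.
1 − 2Q = 0.9292, giving −¼ ln(0.9292) = 0.018358.
d = 0.391974 + 0.018358 = 0.410332.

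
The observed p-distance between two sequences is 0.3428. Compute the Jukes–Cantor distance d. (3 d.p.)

d = −(3/4) ln(1 − 4p/3) = −0.75 ln(1 − 0.457067) = −0.75 ln(0.542933)
  = −0.75 × (-0.610769) = 0.458077 substitutions/site.

0.458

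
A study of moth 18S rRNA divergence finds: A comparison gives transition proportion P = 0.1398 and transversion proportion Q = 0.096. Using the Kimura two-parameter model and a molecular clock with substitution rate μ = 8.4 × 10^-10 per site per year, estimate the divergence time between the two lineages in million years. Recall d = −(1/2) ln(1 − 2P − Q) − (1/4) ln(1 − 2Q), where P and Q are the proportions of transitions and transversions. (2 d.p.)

171.89

Under the Kimura two-parameter model, d = −½ ln(1 − 2P − Q) − ¼ ln(1 − 2Q).
1 − 2P − Q = 0.6244, giving −½ ln(0.6244) = 0.235482.
1 − 2Q = 0.808, giving −¼ ln(0.808) = 0.053298.
d = 0.235482 + 0.053298 = 0.288780.
Under a molecular clock d = 2μt, so t = d/(2μ) = 0.288780 / (2 × 8.4 × 10^-10) = 171.89 million years.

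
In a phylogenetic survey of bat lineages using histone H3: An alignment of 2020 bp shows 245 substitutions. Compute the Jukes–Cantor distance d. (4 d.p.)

0.1323

p = 245/2020 ≈ 0.121287.
d = −(3/4) ln(1 − 4p/3) = −0.75 ln(1 − 0.161716) = −0.75 ln(0.838284)
  = −0.75 × (-0.176398) = 0.132299 substitutions/site.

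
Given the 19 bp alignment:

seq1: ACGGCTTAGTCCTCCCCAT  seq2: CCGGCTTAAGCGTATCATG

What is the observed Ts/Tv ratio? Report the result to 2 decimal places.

0.29

Transitions are A↔G and C↔T; transversions are all other mismatches.
Transitions: 2. Transversions: 7.
R = 2/7 = 0.285714… ≈ 0.29 (to 2 d.p.).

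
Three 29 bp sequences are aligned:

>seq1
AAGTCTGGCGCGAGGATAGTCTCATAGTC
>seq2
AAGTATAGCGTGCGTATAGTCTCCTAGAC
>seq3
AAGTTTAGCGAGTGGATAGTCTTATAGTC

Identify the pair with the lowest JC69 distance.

seq1 and seq3

seq1–seq2: 7/29 differ, p = 0.241, d = 0.291.
seq1–seq3: 5/29 differ, p = 0.172, d = 0.196.
seq2–seq3: 7/29 differ, p = 0.241, d = 0.291.
The smallest distance is between seq1 and seq3.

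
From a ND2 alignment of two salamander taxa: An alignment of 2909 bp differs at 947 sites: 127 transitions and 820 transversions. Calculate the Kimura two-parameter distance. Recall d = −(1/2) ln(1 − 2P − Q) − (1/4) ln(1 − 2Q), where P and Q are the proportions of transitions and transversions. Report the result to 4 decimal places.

P = 127/2909 ≈ 0.043658 and Q = 820/2909 ≈ 0.281884.
Under the Kimura two-parameter model, d = −½ ln(1 − 2P − Q) − ¼ ln(1 − 2Q).
1 − 2P − Q = 0.6308, giving −½ ln(0.6308) = 0.230383.
1 − 2Q = 0.436232, giving −¼ ln(0.436232) = 0.207395.
d = 0.230383 + 0.207395 = 0.437778.

0.4378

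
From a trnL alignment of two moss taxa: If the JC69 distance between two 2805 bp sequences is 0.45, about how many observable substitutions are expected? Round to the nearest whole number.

949

Invert JC69: p = (3/4)(1 − e^(−4d/3)) = 0.75 × (1 − e^(-0.6)) = 0.75 × (1 − 0.548812) = 0.338391.
Expected differing sites = pL ≈ 0.338391 × 2805 = 949.186755 ≈ 949.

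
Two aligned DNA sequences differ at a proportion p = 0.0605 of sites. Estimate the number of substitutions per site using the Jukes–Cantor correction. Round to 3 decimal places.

d = −(3/4) ln(1 − 4p/3) = −0.75 ln(1 − 0.080667) = −0.75 ln(0.919333)
  = −0.75 × (-0.084107) = 0.063080 substitutions/site.

0.063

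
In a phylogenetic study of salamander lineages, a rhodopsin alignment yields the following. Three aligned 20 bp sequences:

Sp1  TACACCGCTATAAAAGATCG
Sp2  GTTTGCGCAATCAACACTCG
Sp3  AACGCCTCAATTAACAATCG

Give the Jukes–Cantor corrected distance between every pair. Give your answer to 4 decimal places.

Sp1–Sp2: 10/20 sites differ → p = 0.5, d = −0.75 ln(1 − 0.666667) = 0.823960 ≈ 0.8240.
Sp1–Sp3: 7/20 sites differ → p = 0.35, d = −0.75 ln(1 − 0.466667) = 0.471457 ≈ 0.4715.
Sp2–Sp3: 8/20 sites differ → p = 0.4, d = −0.75 ln(1 − 0.533333) = 0.571605 ≈ 0.5716.

d(Sp1,Sp2) = 0.8240, d(Sp1,Sp3) = 0.4715, d(Sp2,Sp3) = 0.5716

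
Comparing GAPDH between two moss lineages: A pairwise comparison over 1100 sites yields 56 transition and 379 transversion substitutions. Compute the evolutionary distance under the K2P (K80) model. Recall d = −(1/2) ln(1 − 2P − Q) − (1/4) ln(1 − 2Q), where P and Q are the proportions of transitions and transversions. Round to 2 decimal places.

P = 56/1100 ≈ 0.050909 and Q = 379/1100 ≈ 0.344545.
Under the Kimura two-parameter model, d = −½ ln(1 − 2P − Q) − ¼ ln(1 − 2Q).
1 − 2P − Q = 0.553637, giving −½ ln(0.553637) = 0.295623.
1 − 2Q = 0.31091, giving −¼ ln(0.31091) = 0.292063.
d = 0.295623 + 0.292063 = 0.587686.

0.59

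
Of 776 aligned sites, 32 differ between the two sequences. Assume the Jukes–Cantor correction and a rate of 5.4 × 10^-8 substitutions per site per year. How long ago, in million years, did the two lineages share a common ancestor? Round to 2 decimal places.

p = 32/776 ≈ 0.041237.
d = −(3/4) ln(1 − 4p/3) = −0.75 ln(1 − 0.054983) = −0.75 ln(0.945017)
  = −0.75 × (-0.056552) = 0.042414 substitutions/site.
Under a molecular clock d = 2μt, so t = d/(2μ) = 0.042414 / (2 × 5.4 × 10^-8) = 0.39 million years.

0.39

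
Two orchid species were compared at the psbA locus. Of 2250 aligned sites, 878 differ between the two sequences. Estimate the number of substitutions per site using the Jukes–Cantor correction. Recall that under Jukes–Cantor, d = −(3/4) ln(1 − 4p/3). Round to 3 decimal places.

0.551

p = 878/2250 ≈ 0.390222.
d = −(3/4) ln(1 − 4p/3) = −0.75 ln(1 − 0.520296) = −0.75 ln(0.479704)
  = −0.75 × (-0.734586) = 0.550940 substitutions/site.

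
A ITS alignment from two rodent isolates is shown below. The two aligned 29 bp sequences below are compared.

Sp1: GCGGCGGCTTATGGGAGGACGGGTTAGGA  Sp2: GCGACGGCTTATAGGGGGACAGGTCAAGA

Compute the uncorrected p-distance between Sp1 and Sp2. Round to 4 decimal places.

0.2069

The sequences differ at 6 of 29 positions (sites 4, 13, 16, 21, 25, 27).
p = 6/29 = 0.206896… ≈ 0.2069 (to 4 d.p.).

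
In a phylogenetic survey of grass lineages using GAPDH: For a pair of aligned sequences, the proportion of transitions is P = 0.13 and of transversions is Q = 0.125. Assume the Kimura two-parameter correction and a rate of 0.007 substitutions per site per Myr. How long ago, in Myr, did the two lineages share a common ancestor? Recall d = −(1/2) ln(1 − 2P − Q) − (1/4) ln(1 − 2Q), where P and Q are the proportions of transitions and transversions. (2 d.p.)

22.50

Under the Kimura two-parameter model, d = −½ ln(1 − 2P − Q) − ¼ ln(1 − 2Q).
1 − 2P − Q = 0.615, giving −½ ln(0.615) = 0.243067.
1 − 2Q = 0.75, giving −¼ ln(0.75) = 0.071921.
d = 0.243067 + 0.071921 = 0.314988.
Under a molecular clock d = 2μt, so t = d/(2μ) = 0.314988 / (2 × 0.007) = 22.50 Myr.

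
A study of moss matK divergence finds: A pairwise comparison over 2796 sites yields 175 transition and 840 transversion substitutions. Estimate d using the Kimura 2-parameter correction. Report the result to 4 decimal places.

0.5068

P = 175/2796 ≈ 0.062589 and Q = 840/2796 ≈ 0.300429.
Under the Kimura two-parameter model, d = −½ ln(1 − 2P − Q) − ¼ ln(1 − 2Q).
1 − 2P − Q = 0.574393, giving −½ ln(0.574393) = 0.277221.
1 − 2Q = 0.399142, giving −¼ ln(0.399142) = 0.229610.
d = 0.277221 + 0.229610 = 0.506831.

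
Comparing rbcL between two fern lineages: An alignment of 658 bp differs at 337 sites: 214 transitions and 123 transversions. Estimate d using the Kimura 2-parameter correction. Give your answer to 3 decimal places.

P = 214/658 ≈ 0.325228 and Q = 123/658 ≈ 0.18693.
Under the Kimura two-parameter model, d = −½ ln(1 − 2P − Q) − ¼ ln(1 − 2Q).
1 − 2P − Q = 0.162614, giving −½ ln(0.162614) = 0.908188.
1 − 2Q = 0.62614, giving −¼ ln(0.62614) = 0.117045.
d = 0.908188 + 0.117045 = 1.025233.

1.025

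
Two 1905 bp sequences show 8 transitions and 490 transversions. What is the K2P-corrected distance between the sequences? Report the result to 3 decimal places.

0.335

P = 8/1905 ≈ 0.004199 and Q = 490/1905 ≈ 0.257218.
Under the Kimura two-parameter model, d = −½ ln(1 − 2P − Q) − ¼ ln(1 − 2Q).
1 − 2P − Q = 0.734384, giving −½ ln(0.734384) = 0.154362.
1 − 2Q = 0.485564, giving −¼ ln(0.485564) = 0.180611.
d = 0.154362 + 0.180611 = 0.334973.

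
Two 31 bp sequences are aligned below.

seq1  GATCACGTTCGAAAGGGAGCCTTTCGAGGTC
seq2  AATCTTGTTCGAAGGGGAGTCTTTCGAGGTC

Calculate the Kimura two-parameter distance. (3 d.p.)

Of 31 sites, 4 differences are transitions and 1 are transversions, so P = 4/31 ≈ 0.129032 and Q = 1/31 ≈ 0.032258.
Under the Kimura two-parameter model, d = −½ ln(1 − 2P − Q) − ¼ ln(1 − 2Q).
1 − 2P − Q = 0.709678, giving −½ ln(0.709678) = 0.171472.
1 − 2Q = 0.935484, giving −¼ ln(0.935484) = 0.016673.
d = 0.171472 + 0.016673 = 0.188145.

0.188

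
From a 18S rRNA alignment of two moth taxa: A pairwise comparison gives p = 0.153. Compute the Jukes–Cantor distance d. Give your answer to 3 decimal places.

d = −(3/4) ln(1 − 4p/3) = −0.75 ln(1 − 0.204) = −0.75 ln(0.796)
  = −0.75 × (-0.228156) = 0.171117 substitutions/site.

0.171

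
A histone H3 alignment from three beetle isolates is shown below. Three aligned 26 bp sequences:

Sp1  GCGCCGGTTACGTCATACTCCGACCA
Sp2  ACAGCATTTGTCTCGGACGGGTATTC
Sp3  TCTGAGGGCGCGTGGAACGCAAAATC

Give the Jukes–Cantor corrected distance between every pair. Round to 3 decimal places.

Sp1–Sp2: 17/26 sites differ → p ≈ 0.653846, d = −0.75 ln(1 − 0.871795) = 1.540594 ≈ 1.541.
Sp1–Sp3: 16/26 sites differ → p ≈ 0.615385, d = −0.75 ln(1 − 0.820513) = 1.288239 ≈ 1.288.
Sp2–Sp3: 15/26 sites differ → p ≈ 0.576923, d = −0.75 ln(1 − 0.769231) = 1.099754 ≈ 1.100.

d(Sp1,Sp2) = 1.541, d(Sp1,Sp3) = 1.288, d(Sp2,Sp3) = 1.100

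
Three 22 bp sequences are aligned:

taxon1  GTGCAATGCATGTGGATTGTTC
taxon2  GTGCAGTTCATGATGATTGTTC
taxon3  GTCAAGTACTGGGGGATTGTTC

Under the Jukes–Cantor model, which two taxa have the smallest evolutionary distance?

taxon1–taxon2: 4/22 differ, p = 0.182, d = 0.208.
taxon1–taxon3: 7/22 differ, p = 0.318, d = 0.414.
taxon2–taxon3: 7/22 differ, p = 0.318, d = 0.414.
The smallest distance is between taxon1 and taxon2.

taxon1 and taxon2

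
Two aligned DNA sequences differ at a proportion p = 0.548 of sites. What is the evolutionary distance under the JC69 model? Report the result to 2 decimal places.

d = −(3/4) ln(1 − 4p/3) = −0.75 ln(1 − 0.730667) = −0.75 ln(0.269333)
  = −0.75 × (-1.311807) = 0.983855 substitutions/site.

0.98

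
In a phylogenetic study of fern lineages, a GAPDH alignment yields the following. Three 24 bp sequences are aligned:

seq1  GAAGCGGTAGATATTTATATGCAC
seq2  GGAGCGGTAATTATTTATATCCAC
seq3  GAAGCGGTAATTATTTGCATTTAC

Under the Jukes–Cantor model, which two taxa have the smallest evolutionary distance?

seq1 and seq2

seq1–seq2: 4/24 differ, p = 0.167, d = 0.188.
seq1–seq3: 6/24 differ, p = 0.250, d = 0.304.
seq2–seq3: 5/24 differ, p = 0.208, d = 0.244.
The smallest distance is between seq1 and seq2.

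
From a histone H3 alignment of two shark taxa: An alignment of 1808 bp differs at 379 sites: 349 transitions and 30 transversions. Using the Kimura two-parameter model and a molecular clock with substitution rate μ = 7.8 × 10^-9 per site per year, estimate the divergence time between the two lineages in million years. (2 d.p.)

P = 349/1808 ≈ 0.193031 and Q = 30/1808 ≈ 0.016593.
Under the Kimura two-parameter model, d = −½ ln(1 − 2P − Q) − ¼ ln(1 − 2Q).
1 − 2P − Q = 0.597345, giving −½ ln(0.597345) = 0.257630.
1 − 2Q = 0.966814, giving −¼ ln(0.966814) = 0.008437.
d = 0.257630 + 0.008437 = 0.266067.
Under a molecular clock d = 2μt, so t = d/(2μ) = 0.266067 / (2 × 7.8 × 10^-9) = 17.06 million years.

17.06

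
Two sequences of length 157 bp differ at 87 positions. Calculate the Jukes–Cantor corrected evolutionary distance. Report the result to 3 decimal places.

p = 87/157 ≈ 0.55414.
d = −(3/4) ln(1 − 4p/3) = −0.75 ln(1 − 0.738853) = −0.75 ln(0.261147)
  = −0.75 × (-1.342672) = 1.007004 substitutions/site.

1.007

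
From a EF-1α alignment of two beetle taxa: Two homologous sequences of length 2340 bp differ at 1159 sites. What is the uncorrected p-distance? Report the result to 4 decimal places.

0.4953

p = 1159/2340 = 0.495299… ≈ 0.4953 (to 4 d.p.).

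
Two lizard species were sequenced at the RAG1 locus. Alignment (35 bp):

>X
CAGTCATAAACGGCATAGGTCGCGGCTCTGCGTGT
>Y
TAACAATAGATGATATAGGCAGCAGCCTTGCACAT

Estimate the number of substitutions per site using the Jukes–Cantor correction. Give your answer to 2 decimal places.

0.71

The sequences differ at 16 of 35 sites, so p = 16/35 ≈ 0.457143.
d = −(3/4) ln(1 − 4p/3) = −0.75 ln(1 − 0.609524) = −0.75 ln(0.390476)
  = −0.75 × (-0.940389) = 0.705292 substitutions/site.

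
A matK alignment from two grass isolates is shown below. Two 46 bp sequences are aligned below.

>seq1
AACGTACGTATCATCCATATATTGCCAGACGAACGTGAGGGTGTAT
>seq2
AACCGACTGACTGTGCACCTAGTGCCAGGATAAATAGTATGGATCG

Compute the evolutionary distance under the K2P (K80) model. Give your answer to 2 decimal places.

0.90

Of 46 sites, 7 differences are transitions and 17 are transversions, so P = 7/46 ≈ 0.152174 and Q = 17/46 ≈ 0.369565.
Under the Kimura two-parameter model, d = −½ ln(1 − 2P − Q) − ¼ ln(1 − 2Q).
1 − 2P − Q = 0.326087, giving −½ ln(0.326087) = 0.560296.
1 − 2Q = 0.26087, giving −¼ ln(0.26087) = 0.335933.
d = 0.560296 + 0.335933 = 0.896229.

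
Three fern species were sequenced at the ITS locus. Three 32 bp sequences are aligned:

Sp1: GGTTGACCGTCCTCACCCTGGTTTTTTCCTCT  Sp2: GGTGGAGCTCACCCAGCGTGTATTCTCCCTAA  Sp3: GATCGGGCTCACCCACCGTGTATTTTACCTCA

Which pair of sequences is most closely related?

Sp2 and Sp3

Sp1–Sp2: 14/32 differ, p = 0.438, d = 0.657.
Sp1–Sp3: 13/32 differ, p = 0.406, d = 0.585.
Sp2–Sp3: 7/32 differ, p = 0.219, d = 0.259.
The smallest distance is between Sp2 and Sp3.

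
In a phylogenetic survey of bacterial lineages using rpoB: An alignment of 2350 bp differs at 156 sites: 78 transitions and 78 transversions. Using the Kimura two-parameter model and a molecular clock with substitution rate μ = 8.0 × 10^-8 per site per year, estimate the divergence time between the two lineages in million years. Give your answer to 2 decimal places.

0.44

P = 78/2350 ≈ 0.033191 and Q = 78/2350 ≈ 0.033191.
Under the Kimura two-parameter model, d = −½ ln(1 − 2P − Q) − ¼ ln(1 − 2Q).
1 − 2P − Q = 0.900427, giving −½ ln(0.900427) = 0.052443.
1 − 2Q = 0.933618, giving −¼ ln(0.933618) = 0.017172.
d = 0.052443 + 0.017172 = 0.069615.
Under a molecular clock d = 2μt, so t = d/(2μ) = 0.069615 / (2 × 8.0 × 10^-8) = 0.44 million years.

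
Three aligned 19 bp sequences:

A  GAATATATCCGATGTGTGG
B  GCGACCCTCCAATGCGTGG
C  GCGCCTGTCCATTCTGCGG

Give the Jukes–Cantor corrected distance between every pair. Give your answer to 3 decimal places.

A–B: 8/19 sites differ → p ≈ 0.421053, d = −0.75 ln(1 − 0.561404) = 0.618132 ≈ 0.618.
A–C: 9/19 sites differ → p ≈ 0.473684, d = −0.75 ln(1 − 0.631579) = 0.748897 ≈ 0.749.
B–C: 7/19 sites differ → p ≈ 0.368421, d = −0.75 ln(1 − 0.491228) = 0.506816 ≈ 0.507.

d(A,B) = 0.618, d(A,C) = 0.749, d(B,C) = 0.507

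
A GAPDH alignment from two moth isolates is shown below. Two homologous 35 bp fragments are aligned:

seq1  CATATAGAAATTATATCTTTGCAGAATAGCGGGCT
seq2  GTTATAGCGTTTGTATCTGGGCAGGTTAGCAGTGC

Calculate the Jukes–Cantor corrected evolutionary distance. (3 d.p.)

The sequences differ at 14 of 35 sites, so p = 14/35 = 0.4.
d = −(3/4) ln(1 − 4p/3) = −0.75 ln(1 − 0.533333) = −0.75 ln(0.466667)
  = −0.75 × (-0.762139) = 0.571604 substitutions/site.

0.572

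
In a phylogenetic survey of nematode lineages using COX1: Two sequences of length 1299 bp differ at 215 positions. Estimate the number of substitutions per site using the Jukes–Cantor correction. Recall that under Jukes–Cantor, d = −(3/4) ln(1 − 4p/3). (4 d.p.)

p = 215/1299 ≈ 0.165512.
d = −(3/4) ln(1 − 4p/3) = −0.75 ln(1 − 0.220683) = −0.75 ln(0.779317)
  = −0.75 × (-0.249337) = 0.187003 substitutions/site.

0.1870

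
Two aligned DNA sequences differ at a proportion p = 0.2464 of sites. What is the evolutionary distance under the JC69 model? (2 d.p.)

d = −(3/4) ln(1 − 4p/3) = −0.75 ln(1 − 0.328533) = −0.75 ln(0.671467)
  = −0.75 × (-0.398290) = 0.298718 substitutions/site.

0.30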